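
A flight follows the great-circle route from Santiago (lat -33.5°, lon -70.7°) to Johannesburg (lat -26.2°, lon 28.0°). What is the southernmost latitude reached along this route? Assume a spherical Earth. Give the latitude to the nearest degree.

The great circle lies in the plane with unit normal n̂ = (p₁ × p₂)/|p₁ × p₂|.
Here n̂_z ≈ +0.746; the vertex latitude is φ_max = arccos|n̂_z| ≈ 41.8°.

≈ -42°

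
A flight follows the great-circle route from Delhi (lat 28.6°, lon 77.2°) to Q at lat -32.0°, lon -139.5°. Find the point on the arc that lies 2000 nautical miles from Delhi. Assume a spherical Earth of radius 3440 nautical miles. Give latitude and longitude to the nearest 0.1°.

≈ lat 15.8°, lon 110.6°

Write both endpoints as unit vectors p₁, p₂ with components (cos φ cos λ, cos φ sin λ, sin φ).
The central angle between the endpoints is δ = arccos(p₁·p₂) ≈ 2.588 rad (148.3°). The total great-circle distance is δ·R ≈ 2.588 × 3440 ≈ 8903 nmi, so the target fraction is f = 2000/8903 ≈ 0.225.
Interpolate at f ≈ 0.225 with slerp weights a = sin((1−f)δ)/sin δ ≈ 1.724, b = sin(fδ)/sin δ ≈ 1.045.
p = a·p₁ + b·p₂ ≈ (-0.338, 0.901, 0.272); φ = arcsin(p_z) ≈ 15.77°, λ = atan2(p_y, p_x) ≈ 110.58°.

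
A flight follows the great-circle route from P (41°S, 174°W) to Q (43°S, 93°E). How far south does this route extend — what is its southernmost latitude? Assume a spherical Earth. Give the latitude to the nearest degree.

≈ 53°S

The great circle lies in the plane with unit normal n̂ = (p₁ × p₂)/|p₁ × p₂|.
Here n̂_z ≈ -0.607; the vertex latitude is φ_max = arccos|n̂_z| ≈ 52.6°.
Check via Clairaut: cos φ_max = |cos φ₁| · sin C = cos(41.0°)·sin(126.5°) ≈ 0.607, again giving ≈ 52.6°.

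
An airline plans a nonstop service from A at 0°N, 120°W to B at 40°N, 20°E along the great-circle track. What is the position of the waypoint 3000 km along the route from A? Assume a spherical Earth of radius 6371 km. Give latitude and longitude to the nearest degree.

≈ 21°N, 103°W

Convert each endpoint to a unit vector on the sphere (x = cos φ cos λ, y = cos φ sin λ, z = sin φ).
The central angle between the endpoints is δ = arccos(p₁·p₂) ≈ 2.198 rad (125.9°). The total great-circle distance is δ·R ≈ 2.198 × 6371 ≈ 14003 km, so the target fraction is f = 3000/14003 ≈ 0.214.
Interpolate at f ≈ 0.214 with slerp weights a = sin((1−f)δ)/sin δ ≈ 1.220, b = sin(fδ)/sin δ ≈ 0.560.
p = a·p₁ + b·p₂ ≈ (-0.207, -0.910, 0.360); φ = arcsin(p_z) ≈ 21.11°, λ = atan2(p_y, p_x) ≈ -102.80°.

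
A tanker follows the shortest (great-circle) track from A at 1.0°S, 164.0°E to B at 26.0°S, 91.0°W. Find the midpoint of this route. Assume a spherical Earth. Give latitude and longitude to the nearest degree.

From cos δ = sin φ₁ sin φ₂ + cos φ₁ cos φ₂ cos Δλ, the central angle is δ ≈ 1.798 rad (103.0°).
Interpolate at f = 1/2 with slerp weights a = sin((1−f)δ)/sin δ ≈ 0.803, b = sin(fδ)/sin δ ≈ 0.803.
p = a·p₁ + b·p₂ ≈ (-0.785, -0.500, -0.366); φ = arcsin(p_z) ≈ -21.48°, λ = atan2(p_y, p_x) ≈ -147.47°.

≈ 21°S, 147°W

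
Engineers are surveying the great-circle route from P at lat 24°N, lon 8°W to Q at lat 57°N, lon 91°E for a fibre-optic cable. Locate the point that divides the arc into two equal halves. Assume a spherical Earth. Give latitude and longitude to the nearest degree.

Convert each endpoint to a unit vector on the sphere (x = cos φ cos λ, y = cos φ sin λ, z = sin φ).
The central angle between the endpoints is δ = arccos(p₁·p₂) ≈ 1.304 rad (74.7°).
Interpolate at f = 1/2 with slerp weights a = sin((1−f)δ)/sin δ ≈ 0.629, b = sin(fδ)/sin δ ≈ 0.629.
p = a·p₁ + b·p₂ ≈ (0.563, 0.263, 0.784); φ = arcsin(p_z) ≈ 51.58°, λ = atan2(p_y, p_x) ≈ 25.00°.

≈ lat 52°N, lon 25°E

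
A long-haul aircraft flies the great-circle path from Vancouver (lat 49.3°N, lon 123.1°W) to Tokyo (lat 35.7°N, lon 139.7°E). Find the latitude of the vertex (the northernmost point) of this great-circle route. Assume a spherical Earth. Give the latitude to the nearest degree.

≈ 55°N

The great circle lies in the plane with unit normal n̂ = (p₁ × p₂)/|p₁ × p₂|.
Here n̂_z ≈ -0.567; the vertex latitude is φ_max = arccos|n̂_z| ≈ 55.5°.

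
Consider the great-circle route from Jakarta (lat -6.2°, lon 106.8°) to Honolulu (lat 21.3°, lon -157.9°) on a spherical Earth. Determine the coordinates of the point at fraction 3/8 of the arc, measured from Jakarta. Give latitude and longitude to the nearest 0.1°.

≈ lat 7.0°, lon 140.8°

Write both endpoints as unit vectors p₁, p₂ with components (cos φ cos λ, cos φ sin λ, sin φ).
The central angle between the endpoints is δ = arccos(p₁·p₂) ≈ 1.696 rad (97.2°).
Interpolate at f = 3/8 with slerp weights a = sin((1−f)δ)/sin δ ≈ 0.879, b = sin(fδ)/sin δ ≈ 0.599.
p = a·p₁ + b·p₂ ≈ (-0.769, 0.627, 0.123); φ = arcsin(p_z) ≈ 7.04°, λ = atan2(p_y, p_x) ≈ 140.83°.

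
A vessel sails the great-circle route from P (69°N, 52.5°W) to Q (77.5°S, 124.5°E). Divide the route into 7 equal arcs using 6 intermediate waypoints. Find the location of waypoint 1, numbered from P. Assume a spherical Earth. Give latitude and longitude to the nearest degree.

≈ (45°N, 50°W)

Convert each endpoint to a unit vector on the sphere (x = cos φ cos λ, y = cos φ sin λ, z = sin φ).
The central angle between the endpoints is δ = arccos(p₁·p₂) ≈ 2.993 rad (171.5°).
Interpolate at f = 1/7 with slerp weights a = sin((1−f)δ)/sin δ ≈ 3.671, b = sin(fδ)/sin δ ≈ 2.792.
p = a·p₁ + b·p₂ ≈ (0.459, -0.546, 0.701); φ = arcsin(p_z) ≈ 44.54°, λ = atan2(p_y, p_x) ≈ -49.96°.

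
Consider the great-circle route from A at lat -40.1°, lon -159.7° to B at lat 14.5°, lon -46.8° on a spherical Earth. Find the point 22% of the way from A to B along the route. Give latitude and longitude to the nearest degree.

≈ lat -37°, lon -127°

Convert each endpoint to a unit vector on the sphere (x = cos φ cos λ, y = cos φ sin λ, z = sin φ).
The central angle between the endpoints is δ = arccos(p₁·p₂) ≈ 2.037 rad (116.7°).
Interpolate at f = 0.22 with slerp weights a = sin((1−f)δ)/sin δ ≈ 1.119, b = sin(fδ)/sin δ ≈ 0.485.
p = a·p₁ + b·p₂ ≈ (-0.482, -0.639, -0.599); φ = arcsin(p_z) ≈ -36.83°, λ = atan2(p_y, p_x) ≈ -126.99°.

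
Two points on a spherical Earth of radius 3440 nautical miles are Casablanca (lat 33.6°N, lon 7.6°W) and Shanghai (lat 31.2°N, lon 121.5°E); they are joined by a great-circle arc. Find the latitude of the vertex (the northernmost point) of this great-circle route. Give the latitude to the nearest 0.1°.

The great circle lies in the plane with unit normal n̂ = (p₁ × p₂)/|p₁ × p₂|.
Here n̂_z ≈ +0.560; the vertex latitude is φ_max = arccos|n̂_z| ≈ 55.9°.

≈ 55.9°N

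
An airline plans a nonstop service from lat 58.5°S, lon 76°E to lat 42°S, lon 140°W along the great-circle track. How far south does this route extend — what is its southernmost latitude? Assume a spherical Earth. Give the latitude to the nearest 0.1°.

≈ 76.3°S

The great circle lies in the plane with unit normal n̂ = (p₁ × p₂)/|p₁ × p₂|.
Here n̂_z ≈ +0.236; the vertex latitude is φ_max = arccos|n̂_z| ≈ 76.3°.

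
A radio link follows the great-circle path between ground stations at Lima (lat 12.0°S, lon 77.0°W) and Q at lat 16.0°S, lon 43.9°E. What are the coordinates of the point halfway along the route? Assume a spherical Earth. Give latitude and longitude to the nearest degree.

≈ lat 27°S, lon 17°W

Write both endpoints as unit vectors p₁, p₂ with components (cos φ cos λ, cos φ sin λ, sin φ).
The central angle between the endpoints is δ = arccos(p₁·p₂) ≈ 2.010 rad (115.2°).
Interpolate at f = 1/2 with slerp weights a = sin((1−f)δ)/sin δ ≈ 0.933, b = sin(fδ)/sin δ ≈ 0.933.
p = a·p₁ + b·p₂ ≈ (0.851, -0.267, -0.451); φ = arcsin(p_z) ≈ -26.82°, λ = atan2(p_y, p_x) ≈ -17.43°.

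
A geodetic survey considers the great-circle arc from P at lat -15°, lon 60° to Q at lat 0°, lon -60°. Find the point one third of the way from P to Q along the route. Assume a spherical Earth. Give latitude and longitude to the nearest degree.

Write both endpoints as unit vectors p₁, p₂ with components (cos φ cos λ, cos φ sin λ, sin φ).
The central angle between the endpoints is δ = arccos(p₁·p₂) ≈ 2.075 rad (118.9°).
Interpolate at f = 1/3 with slerp weights a = sin((1−f)δ)/sin δ ≈ 1.122, b = sin(fδ)/sin δ ≈ 0.728.
p = a·p₁ + b·p₂ ≈ (0.906, 0.308, -0.290); φ = arcsin(p_z) ≈ -16.88°, λ = atan2(p_y, p_x) ≈ 18.76°.

≈ lat -17°, lon 19°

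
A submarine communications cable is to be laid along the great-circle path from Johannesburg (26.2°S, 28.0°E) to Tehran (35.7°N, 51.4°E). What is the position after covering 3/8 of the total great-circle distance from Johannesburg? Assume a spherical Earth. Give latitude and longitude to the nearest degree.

≈ 3°S, 36°E

Convert each endpoint to a unit vector on the sphere (x = cos φ cos λ, y = cos φ sin λ, z = sin φ).
The central angle between the endpoints is δ = arccos(p₁·p₂) ≈ 1.147 rad (65.7°).
Interpolate at f = 3/8 with slerp weights a = sin((1−f)δ)/sin δ ≈ 0.721, b = sin(fδ)/sin δ ≈ 0.457.
p = a·p₁ + b·p₂ ≈ (0.803, 0.594, -0.051); φ = arcsin(p_z) ≈ -2.94°, λ = atan2(p_y, p_x) ≈ 36.50°.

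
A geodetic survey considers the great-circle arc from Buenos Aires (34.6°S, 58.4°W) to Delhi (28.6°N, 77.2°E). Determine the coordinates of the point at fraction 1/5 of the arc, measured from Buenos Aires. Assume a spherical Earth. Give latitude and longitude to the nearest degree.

≈ 28°S, 26°W

Write both endpoints as unit vectors p₁, p₂ with components (cos φ cos λ, cos φ sin λ, sin φ).
The central angle between the endpoints is δ = arccos(p₁·p₂) ≈ 2.479 rad (142.0°).
Interpolate at f = 1/5 with slerp weights a = sin((1−f)δ)/sin δ ≈ 1.489, b = sin(fδ)/sin δ ≈ 0.773.
p = a·p₁ + b·p₂ ≈ (0.792, -0.382, -0.475); φ = arcsin(p_z) ≈ -28.39°, λ = atan2(p_y, p_x) ≈ -25.74°.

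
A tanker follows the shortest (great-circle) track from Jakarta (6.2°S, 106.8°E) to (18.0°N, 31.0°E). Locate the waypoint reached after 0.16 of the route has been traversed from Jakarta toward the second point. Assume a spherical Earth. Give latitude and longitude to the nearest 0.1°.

≈ (1.8°S, 95.0°E)

Write both endpoints as unit vectors p₁, p₂ with components (cos φ cos λ, cos φ sin λ, sin φ).
The central angle between the endpoints is δ = arccos(p₁·p₂) ≈ 1.371 rad (78.5°).
Interpolate at f = 0.16 with slerp weights a = sin((1−f)δ)/sin δ ≈ 0.932, b = sin(fδ)/sin δ ≈ 0.222.
p = a·p₁ + b·p₂ ≈ (-0.087, 0.996, -0.032); φ = arcsin(p_z) ≈ -1.84°, λ = atan2(p_y, p_x) ≈ 94.98°.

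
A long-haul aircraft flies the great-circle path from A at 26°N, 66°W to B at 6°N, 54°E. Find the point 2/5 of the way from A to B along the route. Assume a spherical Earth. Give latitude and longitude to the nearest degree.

≈ 32°N, 14°W

Convert each endpoint to a unit vector on the sphere (x = cos φ cos λ, y = cos φ sin λ, z = sin φ).
The central angle between the endpoints is δ = arccos(p₁·p₂) ≈ 1.984 rad (113.6°).
Interpolate at f = 2/5 with slerp weights a = sin((1−f)δ)/sin δ ≈ 1.014, b = sin(fδ)/sin δ ≈ 0.778.
p = a·p₁ + b·p₂ ≈ (0.825, -0.206, 0.526); φ = arcsin(p_z) ≈ 31.71°, λ = atan2(p_y, p_x) ≈ -14.02°.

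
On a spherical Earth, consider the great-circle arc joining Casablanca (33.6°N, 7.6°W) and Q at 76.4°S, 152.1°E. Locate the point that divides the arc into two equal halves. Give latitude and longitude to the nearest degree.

Convert each endpoint to a unit vector on the sphere (x = cos φ cos λ, y = cos φ sin λ, z = sin φ).
The central angle between the endpoints is δ = arccos(p₁·p₂) ≈ 2.377 rad (136.2°).
Interpolate at f = 1/2 with slerp weights a = sin((1−f)δ)/sin δ ≈ 1.340, b = sin(fδ)/sin δ ≈ 1.340.
p = a·p₁ + b·p₂ ≈ (0.828, -0.000, -0.561); φ = arcsin(p_z) ≈ -34.12°, λ = atan2(p_y, p_x) ≈ -0.01°.

≈ 34°S, 0°E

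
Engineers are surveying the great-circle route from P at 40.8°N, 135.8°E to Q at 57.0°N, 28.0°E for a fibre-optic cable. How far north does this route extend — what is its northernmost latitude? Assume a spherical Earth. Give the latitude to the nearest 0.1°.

≈ 64.3°N

The great circle lies in the plane with unit normal n̂ = (p₁ × p₂)/|p₁ × p₂|.
Here n̂_z ≈ -0.433; the vertex latitude is φ_max = arccos|n̂_z| ≈ 64.3°.
Check via Clairaut: cos φ_max = |cos φ₁| · sin C = cos(40.8°)·sin(34.9°) ≈ 0.433, again giving ≈ 64.3°.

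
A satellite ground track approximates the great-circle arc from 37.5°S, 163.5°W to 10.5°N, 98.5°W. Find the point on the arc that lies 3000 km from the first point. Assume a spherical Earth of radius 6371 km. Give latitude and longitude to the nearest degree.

≈ 23°S, 137°W

The haversine formula gives a central angle δ ≈ 1.350 rad (77.4°) between the endpoints. The total great-circle distance is δ·R ≈ 1.350 × 6371 ≈ 8603 km, so the target fraction is f = 3000/8603 ≈ 0.349.
Interpolate at f ≈ 0.349 with slerp weights a = sin((1−f)δ)/sin δ ≈ 0.789, b = sin(fδ)/sin δ ≈ 0.465.
p = a·p₁ + b·p₂ ≈ (-0.668, -0.630, -0.396); φ = arcsin(p_z) ≈ -23.32°, λ = atan2(p_y, p_x) ≈ -136.68°.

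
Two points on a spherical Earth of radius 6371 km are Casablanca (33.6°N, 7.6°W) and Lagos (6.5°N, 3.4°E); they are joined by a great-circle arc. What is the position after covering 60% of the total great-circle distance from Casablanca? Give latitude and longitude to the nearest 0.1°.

≈ 17.4°N, 0.6°W

The haversine formula gives a central angle δ ≈ 0.505 rad (29.0°) between the endpoints.
Interpolate at f = 0.60 with slerp weights a = sin((1−f)δ)/sin δ ≈ 0.415, b = sin(fδ)/sin δ ≈ 0.617.
p = a·p₁ + b·p₂ ≈ (0.954, -0.009, 0.299); φ = arcsin(p_z) ≈ 17.42°, λ = atan2(p_y, p_x) ≈ -0.56°.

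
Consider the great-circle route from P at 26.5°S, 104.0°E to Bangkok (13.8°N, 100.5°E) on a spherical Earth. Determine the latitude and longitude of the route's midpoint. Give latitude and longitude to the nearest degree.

≈ 6°S, 102°E

Write both endpoints as unit vectors p₁, p₂ with components (cos φ cos λ, cos φ sin λ, sin φ).
The central angle between the endpoints is δ = arccos(p₁·p₂) ≈ 0.706 rad (40.4°).
Interpolate at f = 1/2 with slerp weights a = sin((1−f)δ)/sin δ ≈ 0.533, b = sin(fδ)/sin δ ≈ 0.533.
p = a·p₁ + b·p₂ ≈ (-0.210, 0.971, -0.111); φ = arcsin(p_z) ≈ -6.35°, λ = atan2(p_y, p_x) ≈ 102.18°.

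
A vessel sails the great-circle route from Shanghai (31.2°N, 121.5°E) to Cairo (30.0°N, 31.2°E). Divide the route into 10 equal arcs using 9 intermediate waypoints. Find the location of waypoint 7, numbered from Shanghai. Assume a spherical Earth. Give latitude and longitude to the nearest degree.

≈ (38°N, 57°E)

Convert each endpoint to a unit vector on the sphere (x = cos φ cos λ, y = cos φ sin λ, z = sin φ).
The central angle between the endpoints is δ = arccos(p₁·p₂) ≈ 1.313 rad (75.2°).
Interpolate at f = 7/10 with slerp weights a = sin((1−f)δ)/sin δ ≈ 0.397, b = sin(fδ)/sin δ ≈ 0.822.
p = a·p₁ + b·p₂ ≈ (0.432, 0.658, 0.617); φ = arcsin(p_z) ≈ 38.07°, λ = atan2(p_y, p_x) ≈ 56.75°.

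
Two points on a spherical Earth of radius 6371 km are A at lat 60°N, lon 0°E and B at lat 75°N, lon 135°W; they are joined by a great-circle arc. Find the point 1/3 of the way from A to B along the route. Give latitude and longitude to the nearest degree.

≈ lat 73°N, lon 13°W

Write both endpoints as unit vectors p₁, p₂ with components (cos φ cos λ, cos φ sin λ, sin φ).
The central angle between the endpoints is δ = arccos(p₁·p₂) ≈ 0.730 rad (41.8°).
Interpolate at f = 1/3 with slerp weights a = sin((1−f)δ)/sin δ ≈ 0.701, b = sin(fδ)/sin δ ≈ 0.361.
p = a·p₁ + b·p₂ ≈ (0.285, -0.066, 0.956); φ = arcsin(p_z) ≈ 73.01°, λ = atan2(p_y, p_x) ≈ -13.08°.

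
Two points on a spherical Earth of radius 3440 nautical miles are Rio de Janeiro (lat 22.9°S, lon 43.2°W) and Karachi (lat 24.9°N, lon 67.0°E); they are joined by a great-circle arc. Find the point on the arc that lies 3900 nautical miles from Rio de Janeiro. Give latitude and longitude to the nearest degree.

≈ lat 5°N, lon 17°E

Convert each endpoint to a unit vector on the sphere (x = cos φ cos λ, y = cos φ sin λ, z = sin φ).
The central angle between the endpoints is δ = arccos(p₁·p₂) ≈ 2.040 rad (116.9°). The total great-circle distance is δ·R ≈ 2.040 × 3440 ≈ 7018 nmi, so the target fraction is f = 3900/7018 ≈ 0.556.
Interpolate at f ≈ 0.556 with slerp weights a = sin((1−f)δ)/sin δ ≈ 0.883, b = sin(fδ)/sin δ ≈ 1.016.
p = a·p₁ + b·p₂ ≈ (0.953, 0.291, 0.084); φ = arcsin(p_z) ≈ 4.83°, λ = atan2(p_y, p_x) ≈ 17.01°.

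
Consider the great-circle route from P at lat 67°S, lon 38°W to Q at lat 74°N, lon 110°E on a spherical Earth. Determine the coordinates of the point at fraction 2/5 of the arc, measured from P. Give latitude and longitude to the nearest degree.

Write both endpoints as unit vectors p₁, p₂ with components (cos φ cos λ, cos φ sin λ, sin φ).
The central angle between the endpoints is δ = arccos(p₁·p₂) ≈ 2.923 rad (167.5°).
Interpolate at f = 2/5 with slerp weights a = sin((1−f)δ)/sin δ ≈ 4.532, b = sin(fδ)/sin δ ≈ 4.242.
p = a·p₁ + b·p₂ ≈ (0.996, 0.009, -0.094); φ = arcsin(p_z) ≈ -5.39°, λ = atan2(p_y, p_x) ≈ 0.49°.

≈ lat 5°S, lon 0°E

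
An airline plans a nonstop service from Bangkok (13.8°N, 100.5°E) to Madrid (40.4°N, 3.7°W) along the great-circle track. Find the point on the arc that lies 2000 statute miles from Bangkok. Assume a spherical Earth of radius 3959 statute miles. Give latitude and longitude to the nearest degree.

≈ (32°N, 76°E)

From cos δ = sin φ₁ sin φ₂ + cos φ₁ cos φ₂ cos Δλ, the central angle is δ ≈ 1.598 rad (91.5°). The total great-circle distance is δ·R ≈ 1.598 × 3959 ≈ 6325 mi, so the target fraction is f = 2000/6325 ≈ 0.316.
Interpolate at f ≈ 0.316 with slerp weights a = sin((1−f)δ)/sin δ ≈ 0.888, b = sin(fδ)/sin δ ≈ 0.484.
p = a·p₁ + b·p₂ ≈ (0.211, 0.824, 0.526); φ = arcsin(p_z) ≈ 31.71°, λ = atan2(p_y, p_x) ≈ 75.66°.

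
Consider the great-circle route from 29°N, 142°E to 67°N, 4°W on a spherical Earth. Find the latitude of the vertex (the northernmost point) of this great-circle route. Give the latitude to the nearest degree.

The great circle lies in the plane with unit normal n̂ = (p₁ × p₂)/|p₁ × p₂|.
Here n̂_z ≈ -0.194; the vertex latitude is φ_max = arccos|n̂_z| ≈ 78.8°.
Check via Clairaut: cos φ_max = |cos φ₁| · sin C = cos(29.0°)·sin(12.8°) ≈ 0.194, again giving ≈ 78.8°.

≈ 79°N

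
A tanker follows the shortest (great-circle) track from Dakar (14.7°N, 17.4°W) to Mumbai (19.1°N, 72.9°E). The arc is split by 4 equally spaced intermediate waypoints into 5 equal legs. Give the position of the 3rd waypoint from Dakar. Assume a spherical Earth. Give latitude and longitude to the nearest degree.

Write both endpoints as unit vectors p₁, p₂ with components (cos φ cos λ, cos φ sin λ, sin φ).
The central angle between the endpoints is δ = arccos(p₁·p₂) ≈ 1.492 rad (85.5°).
Interpolate at f = 3/5 with slerp weights a = sin((1−f)δ)/sin δ ≈ 0.564, b = sin(fδ)/sin δ ≈ 0.783.
p = a·p₁ + b·p₂ ≈ (0.738, 0.544, 0.399); φ = arcsin(p_z) ≈ 23.53°, λ = atan2(p_y, p_x) ≈ 36.39°.

≈ 24°N, 36°E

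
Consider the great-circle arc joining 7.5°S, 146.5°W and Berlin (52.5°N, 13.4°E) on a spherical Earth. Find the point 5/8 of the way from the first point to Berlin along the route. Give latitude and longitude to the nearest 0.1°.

Convert each endpoint to a unit vector on the sphere (x = cos φ cos λ, y = cos φ sin λ, z = sin φ).
The central angle between the endpoints is δ = arccos(p₁·p₂) ≈ 2.305 rad (132.1°).
Interpolate at f = 5/8 with slerp weights a = sin((1−f)δ)/sin δ ≈ 1.025, b = sin(fδ)/sin δ ≈ 1.336.
p = a·p₁ + b·p₂ ≈ (-0.056, -0.373, 0.926); φ = arcsin(p_z) ≈ 67.87°, λ = atan2(p_y, p_x) ≈ -98.60°.

≈ 67.9°N, 98.6°W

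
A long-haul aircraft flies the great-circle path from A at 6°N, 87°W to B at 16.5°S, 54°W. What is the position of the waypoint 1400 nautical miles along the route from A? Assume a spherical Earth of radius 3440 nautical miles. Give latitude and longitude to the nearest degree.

≈ 7°S, 68°W

Write both endpoints as unit vectors p₁, p₂ with components (cos φ cos λ, cos φ sin λ, sin φ).
The central angle between the endpoints is δ = arccos(p₁·p₂) ≈ 0.692 rad (39.6°). The total great-circle distance is δ·R ≈ 0.692 × 3440 ≈ 2380 nmi, so the target fraction is f = 1400/2380 ≈ 0.588.
Interpolate at f ≈ 0.588 with slerp weights a = sin((1−f)δ)/sin δ ≈ 0.441, b = sin(fδ)/sin δ ≈ 0.620.
p = a·p₁ + b·p₂ ≈ (0.373, -0.919, -0.130); φ = arcsin(p_z) ≈ -7.48°, λ = atan2(p_y, p_x) ≈ -67.93°.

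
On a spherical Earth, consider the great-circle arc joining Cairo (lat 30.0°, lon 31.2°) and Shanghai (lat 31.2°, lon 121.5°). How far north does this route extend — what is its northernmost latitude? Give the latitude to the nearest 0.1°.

≈ 40.0°

The great circle lies in the plane with unit normal n̂ = (p₁ × p₂)/|p₁ × p₂|.
Here n̂_z ≈ +0.766; the vertex latitude is φ_max = arccos|n̂_z| ≈ 40.0°.
Check via Clairaut: cos φ_max = |cos φ₁| · sin C = cos(30.0°)·sin(62.2°) ≈ 0.766, again giving ≈ 40.0°.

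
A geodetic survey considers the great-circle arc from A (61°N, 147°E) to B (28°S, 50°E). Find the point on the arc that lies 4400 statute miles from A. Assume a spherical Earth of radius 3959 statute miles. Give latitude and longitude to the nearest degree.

From cos δ = sin φ₁ sin φ₂ + cos φ₁ cos φ₂ cos Δλ, the central angle is δ ≈ 2.052 rad (117.6°). The total great-circle distance is δ·R ≈ 2.052 × 3959 ≈ 8124 mi, so the target fraction is f = 4400/8124 ≈ 0.542.
Interpolate at f ≈ 0.542 with slerp weights a = sin((1−f)δ)/sin δ ≈ 0.911, b = sin(fδ)/sin δ ≈ 1.011.
p = a·p₁ + b·p₂ ≈ (0.203, 0.925, 0.322); φ = arcsin(p_z) ≈ 18.81°, λ = atan2(p_y, p_x) ≈ 77.60°.

≈ (19°N, 78°E)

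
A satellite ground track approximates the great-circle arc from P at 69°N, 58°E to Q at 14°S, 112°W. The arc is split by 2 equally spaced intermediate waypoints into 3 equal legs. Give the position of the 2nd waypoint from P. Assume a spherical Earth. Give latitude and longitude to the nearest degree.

Convert each endpoint to a unit vector on the sphere (x = cos φ cos λ, y = cos φ sin λ, z = sin φ).
The central angle between the endpoints is δ = arccos(p₁·p₂) ≈ 2.175 rad (124.6°).
Interpolate at f = 2/3 with slerp weights a = sin((1−f)δ)/sin δ ≈ 0.806, b = sin(fδ)/sin δ ≈ 1.206.
p = a·p₁ + b·p₂ ≈ (-0.285, -0.840, 0.461); φ = arcsin(p_z) ≈ 27.42°, λ = atan2(p_y, p_x) ≈ -108.76°.

≈ 27°N, 109°W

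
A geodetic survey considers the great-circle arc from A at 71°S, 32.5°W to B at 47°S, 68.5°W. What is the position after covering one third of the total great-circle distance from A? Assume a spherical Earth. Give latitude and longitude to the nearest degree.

≈ 64°S, 51°W

Convert each endpoint to a unit vector on the sphere (x = cos φ cos λ, y = cos φ sin λ, z = sin φ).
The central angle between the endpoints is δ = arccos(p₁·p₂) ≈ 0.513 rad (29.4°).
Interpolate at f = 1/3 with slerp weights a = sin((1−f)δ)/sin δ ≈ 0.683, b = sin(fδ)/sin δ ≈ 0.347.
p = a·p₁ + b·p₂ ≈ (0.274, -0.340, -0.900); φ = arcsin(p_z) ≈ -64.12°, λ = atan2(p_y, p_x) ≈ -51.07°.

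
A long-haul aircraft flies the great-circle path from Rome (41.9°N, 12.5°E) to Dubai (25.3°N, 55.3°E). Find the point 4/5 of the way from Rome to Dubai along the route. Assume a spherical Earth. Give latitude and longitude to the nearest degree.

Convert each endpoint to a unit vector on the sphere (x = cos φ cos λ, y = cos φ sin λ, z = sin φ).
The central angle between the endpoints is δ = arccos(p₁·p₂) ≈ 0.677 rad (38.8°).
Interpolate at f = 4/5 with slerp weights a = sin((1−f)δ)/sin δ ≈ 0.216, b = sin(fδ)/sin δ ≈ 0.823.
p = a·p₁ + b·p₂ ≈ (0.580, 0.646, 0.496); φ = arcsin(p_z) ≈ 29.71°, λ = atan2(p_y, p_x) ≈ 48.09°.

≈ (30°N, 48°E)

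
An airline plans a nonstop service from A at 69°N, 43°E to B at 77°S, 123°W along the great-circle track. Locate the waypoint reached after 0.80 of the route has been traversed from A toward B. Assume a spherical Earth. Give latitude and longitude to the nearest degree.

From cos δ = sin φ₁ sin φ₂ + cos φ₁ cos φ₂ cos Δλ, the central angle is δ ≈ 2.986 rad (171.1°).
Interpolate at f = 0.80 with slerp weights a = sin((1−f)δ)/sin δ ≈ 3.622, b = sin(fδ)/sin δ ≈ 4.405.
p = a·p₁ + b·p₂ ≈ (0.410, 0.054, -0.911); φ = arcsin(p_z) ≈ -65.60°, λ = atan2(p_y, p_x) ≈ 7.53°.

≈ 66°S, 8°E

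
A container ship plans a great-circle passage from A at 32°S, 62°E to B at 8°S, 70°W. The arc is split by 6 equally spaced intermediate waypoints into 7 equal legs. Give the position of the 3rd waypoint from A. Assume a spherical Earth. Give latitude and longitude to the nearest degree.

≈ 43°S, 3°W

From cos δ = sin φ₁ sin φ₂ + cos φ₁ cos φ₂ cos Δλ, the central angle is δ ≈ 2.081 rad (119.2°).
Interpolate at f = 3/7 with slerp weights a = sin((1−f)δ)/sin δ ≈ 1.063, b = sin(fδ)/sin δ ≈ 0.892.
p = a·p₁ + b·p₂ ≈ (0.725, -0.034, -0.688); φ = arcsin(p_z) ≈ -43.44°, λ = atan2(p_y, p_x) ≈ -2.65°.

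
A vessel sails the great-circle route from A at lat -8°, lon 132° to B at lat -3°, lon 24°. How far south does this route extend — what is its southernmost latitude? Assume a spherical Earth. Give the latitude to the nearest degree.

≈ -10°

The great circle lies in the plane with unit normal n̂ = (p₁ × p₂)/|p₁ × p₂|.
Here n̂_z ≈ -0.985; the vertex latitude is φ_max = arccos|n̂_z| ≈ 9.8°.
Check via Clairaut: cos φ_max = |cos φ₁| · sin C = cos(8.0°)·sin(95.7°) ≈ 0.985, again giving ≈ 9.8°.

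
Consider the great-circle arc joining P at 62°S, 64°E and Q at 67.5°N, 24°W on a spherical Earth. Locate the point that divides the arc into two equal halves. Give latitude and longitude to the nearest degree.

≈ 4°N, 26°E

Write both endpoints as unit vectors p₁, p₂ with components (cos φ cos λ, cos φ sin λ, sin φ).
The central angle between the endpoints is δ = arccos(p₁·p₂) ≈ 2.514 rad (144.0°).
Interpolate at f = 1/2 with slerp weights a = sin((1−f)δ)/sin δ ≈ 1.620, b = sin(fδ)/sin δ ≈ 1.620.
p = a·p₁ + b·p₂ ≈ (0.900, 0.431, 0.066); φ = arcsin(p_z) ≈ 3.80°, λ = atan2(p_y, p_x) ≈ 25.62°.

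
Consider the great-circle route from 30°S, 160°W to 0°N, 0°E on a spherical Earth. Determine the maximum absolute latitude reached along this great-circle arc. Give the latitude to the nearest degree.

≈ 59°S

The great circle lies in the plane with unit normal n̂ = (p₁ × p₂)/|p₁ × p₂|.
Here n̂_z ≈ +0.510; the vertex latitude is φ_max = arccos|n̂_z| ≈ 59.4°.
Check via Clairaut: cos φ_max = |cos φ₁| · sin C = cos(30.0°)·sin(143.9°) ≈ 0.510, again giving ≈ 59.4°.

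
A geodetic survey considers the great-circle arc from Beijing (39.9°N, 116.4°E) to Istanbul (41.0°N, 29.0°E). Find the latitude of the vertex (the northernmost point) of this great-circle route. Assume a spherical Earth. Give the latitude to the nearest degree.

The great circle lies in the plane with unit normal n̂ = (p₁ × p₂)/|p₁ × p₂|.
Here n̂_z ≈ -0.647; the vertex latitude is φ_max = arccos|n̂_z| ≈ 49.7°.
Check via Clairaut: cos φ_max = |cos φ₁| · sin C = cos(39.9°)·sin(57.4°) ≈ 0.647, again giving ≈ 49.7°.

≈ 50°N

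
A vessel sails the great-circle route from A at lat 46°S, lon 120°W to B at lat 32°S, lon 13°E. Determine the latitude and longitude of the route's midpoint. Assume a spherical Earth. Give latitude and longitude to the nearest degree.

≈ lat 63°S, lon 41°W

The haversine formula gives a central angle δ ≈ 1.591 rad (91.2°) between the endpoints.
Interpolate at f = 1/2 with slerp weights a = sin((1−f)δ)/sin δ ≈ 0.714, b = sin(fδ)/sin δ ≈ 0.714.
p = a·p₁ + b·p₂ ≈ (0.342, -0.294, -0.893); φ = arcsin(p_z) ≈ -63.20°, λ = atan2(p_y, p_x) ≈ -40.62°.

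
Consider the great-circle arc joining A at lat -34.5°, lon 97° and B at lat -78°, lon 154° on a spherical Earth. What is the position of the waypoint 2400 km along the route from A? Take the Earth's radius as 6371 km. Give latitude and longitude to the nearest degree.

≈ lat -55°, lon 105°

Write both endpoints as unit vectors p₁, p₂ with components (cos φ cos λ, cos φ sin λ, sin φ).
The central angle between the endpoints is δ = arccos(p₁·p₂) ≈ 0.867 rad (49.7°). The total great-circle distance is δ·R ≈ 0.867 × 6371 ≈ 5522 km, so the target fraction is f = 2400/5522 ≈ 0.435.
Interpolate at f ≈ 0.435 with slerp weights a = sin((1−f)δ)/sin δ ≈ 0.617, b = sin(fδ)/sin δ ≈ 0.483.
p = a·p₁ + b·p₂ ≈ (-0.152, 0.549, -0.822); φ = arcsin(p_z) ≈ -55.27°, λ = atan2(p_y, p_x) ≈ 105.49°.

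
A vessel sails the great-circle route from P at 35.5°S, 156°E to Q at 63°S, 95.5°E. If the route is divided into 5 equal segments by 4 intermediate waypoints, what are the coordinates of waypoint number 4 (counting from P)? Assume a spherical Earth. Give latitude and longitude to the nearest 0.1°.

≈ 60.5°S, 114.1°E

Convert each endpoint to a unit vector on the sphere (x = cos φ cos λ, y = cos φ sin λ, z = sin φ).
The central angle between the endpoints is δ = arccos(p₁·p₂) ≈ 0.796 rad (45.6°).
Interpolate at f = 4/5 with slerp weights a = sin((1−f)δ)/sin δ ≈ 0.222, b = sin(fδ)/sin δ ≈ 0.832.
p = a·p₁ + b·p₂ ≈ (-0.201, 0.450, -0.870); φ = arcsin(p_z) ≈ -60.49°, λ = atan2(p_y, p_x) ≈ 114.11°.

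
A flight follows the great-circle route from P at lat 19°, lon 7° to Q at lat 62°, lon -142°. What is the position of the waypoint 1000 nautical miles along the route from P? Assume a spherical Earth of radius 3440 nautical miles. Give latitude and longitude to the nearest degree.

From cos δ = sin φ₁ sin φ₂ + cos φ₁ cos φ₂ cos Δλ, the central angle is δ ≈ 1.664 rad (95.3°). The total great-circle distance is δ·R ≈ 1.664 × 3440 ≈ 5724 nmi, so the target fraction is f = 1000/5724 ≈ 0.175.
Interpolate at f ≈ 0.175 with slerp weights a = sin((1−f)δ)/sin δ ≈ 0.985, b = sin(fδ)/sin δ ≈ 0.288.
p = a·p₁ + b·p₂ ≈ (0.818, 0.030, 0.575); φ = arcsin(p_z) ≈ 35.09°, λ = atan2(p_y, p_x) ≈ 2.12°.

≈ lat 35°, lon 2°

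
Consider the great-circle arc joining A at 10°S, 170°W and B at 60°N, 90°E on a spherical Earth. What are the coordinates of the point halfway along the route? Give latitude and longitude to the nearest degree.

Write both endpoints as unit vectors p₁, p₂ with components (cos φ cos λ, cos φ sin λ, sin φ).
The central angle between the endpoints is δ = arccos(p₁·p₂) ≈ 1.809 rad (103.6°).
Interpolate at f = 1/2 with slerp weights a = sin((1−f)δ)/sin δ ≈ 0.809, b = sin(fδ)/sin δ ≈ 0.809.
p = a·p₁ + b·p₂ ≈ (-0.785, 0.266, 0.560); φ = arcsin(p_z) ≈ 34.06°, λ = atan2(p_y, p_x) ≈ 161.26°.

≈ 34°N, 161°E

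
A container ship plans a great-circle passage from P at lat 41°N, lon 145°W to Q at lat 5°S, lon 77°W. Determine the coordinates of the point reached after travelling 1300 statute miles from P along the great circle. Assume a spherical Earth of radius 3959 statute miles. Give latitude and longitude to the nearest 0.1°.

≈ lat 32.9°N, lon 123.6°W

Write both endpoints as unit vectors p₁, p₂ with components (cos φ cos λ, cos φ sin λ, sin φ).
The central angle between the endpoints is δ = arccos(p₁·p₂) ≈ 1.344 rad (77.0°). The total great-circle distance is δ·R ≈ 1.344 × 3959 ≈ 5322 mi, so the target fraction is f = 1300/5322 ≈ 0.244.
Interpolate at f ≈ 0.244 with slerp weights a = sin((1−f)δ)/sin δ ≈ 0.872, b = sin(fδ)/sin δ ≈ 0.331.
p = a·p₁ + b·p₂ ≈ (-0.465, -0.699, 0.543); φ = arcsin(p_z) ≈ 32.92°, λ = atan2(p_y, p_x) ≈ -123.65°.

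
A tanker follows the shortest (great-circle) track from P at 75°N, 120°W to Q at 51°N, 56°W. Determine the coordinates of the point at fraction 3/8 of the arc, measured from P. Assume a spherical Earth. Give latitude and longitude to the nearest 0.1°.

≈ 69.1°N, 81.1°W

Convert each endpoint to a unit vector on the sphere (x = cos φ cos λ, y = cos φ sin λ, z = sin φ).
The central angle between the endpoints is δ = arccos(p₁·p₂) ≈ 0.606 rad (34.7°).
Interpolate at f = 3/8 with slerp weights a = sin((1−f)δ)/sin δ ≈ 0.649, b = sin(fδ)/sin δ ≈ 0.396.
p = a·p₁ + b·p₂ ≈ (0.055, -0.352, 0.934); φ = arcsin(p_z) ≈ 69.14°, λ = atan2(p_y, p_x) ≈ -81.09°.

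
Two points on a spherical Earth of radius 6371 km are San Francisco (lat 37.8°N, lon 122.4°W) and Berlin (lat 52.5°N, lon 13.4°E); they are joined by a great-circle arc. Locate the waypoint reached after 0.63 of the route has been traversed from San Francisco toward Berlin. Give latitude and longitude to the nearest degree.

Convert each endpoint to a unit vector on the sphere (x = cos φ cos λ, y = cos φ sin λ, z = sin φ).
The central angle between the endpoints is δ = arccos(p₁·p₂) ≈ 1.429 rad (81.9°).
Interpolate at f = 0.63 with slerp weights a = sin((1−f)δ)/sin δ ≈ 0.510, b = sin(fδ)/sin δ ≈ 0.791.
p = a·p₁ + b·p₂ ≈ (0.253, -0.228, 0.940); φ = arcsin(p_z) ≈ 70.08°, λ = atan2(p_y, p_x) ≈ -42.07°.

≈ lat 70°N, lon 42°W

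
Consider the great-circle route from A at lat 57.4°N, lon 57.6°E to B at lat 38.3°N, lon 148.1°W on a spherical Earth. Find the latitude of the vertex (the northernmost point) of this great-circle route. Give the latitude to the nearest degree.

The great circle lies in the plane with unit normal n̂ = (p₁ × p₂)/|p₁ × p₂|.
Here n̂_z ≈ +0.185; the vertex latitude is φ_max = arccos|n̂_z| ≈ 79.3°.
Check via Clairaut: cos φ_max = |cos φ₁| · sin C = cos(57.4°)·sin(20.1°) ≈ 0.185, again giving ≈ 79.3°.

≈ 79°N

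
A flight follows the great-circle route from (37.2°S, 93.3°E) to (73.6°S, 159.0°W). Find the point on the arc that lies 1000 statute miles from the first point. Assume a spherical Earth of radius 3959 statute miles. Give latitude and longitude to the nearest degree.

Convert each endpoint to a unit vector on the sphere (x = cos φ cos λ, y = cos φ sin λ, z = sin φ).
The central angle between the endpoints is δ = arccos(p₁·p₂) ≈ 1.034 rad (59.2°). The total great-circle distance is δ·R ≈ 1.034 × 3959 ≈ 4093 mi, so the target fraction is f = 1000/4093 ≈ 0.244.
Interpolate at f ≈ 0.244 with slerp weights a = sin((1−f)δ)/sin δ ≈ 0.819, b = sin(fδ)/sin δ ≈ 0.291.
p = a·p₁ + b·p₂ ≈ (-0.114, 0.622, -0.774); φ = arcsin(p_z) ≈ -50.76°, λ = atan2(p_y, p_x) ≈ 100.40°.

≈ (51°S, 100°E)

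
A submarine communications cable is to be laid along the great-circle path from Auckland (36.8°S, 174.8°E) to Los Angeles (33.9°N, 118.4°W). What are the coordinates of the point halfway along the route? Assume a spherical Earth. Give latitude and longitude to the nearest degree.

Convert each endpoint to a unit vector on the sphere (x = cos φ cos λ, y = cos φ sin λ, z = sin φ).
The central angle between the endpoints is δ = arccos(p₁·p₂) ≈ 1.643 rad (94.1°).
Interpolate at f = 1/2 with slerp weights a = sin((1−f)δ)/sin δ ≈ 0.734, b = sin(fδ)/sin δ ≈ 0.734.
p = a·p₁ + b·p₂ ≈ (-0.875, -0.483, -0.030); φ = arcsin(p_z) ≈ -1.74°, λ = atan2(p_y, p_x) ≈ -151.12°.

≈ 2°S, 151°W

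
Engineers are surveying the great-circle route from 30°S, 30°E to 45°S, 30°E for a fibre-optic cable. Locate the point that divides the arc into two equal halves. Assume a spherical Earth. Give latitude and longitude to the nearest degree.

Convert each endpoint to a unit vector on the sphere (x = cos φ cos λ, y = cos φ sin λ, z = sin φ).
The central angle between the endpoints is δ = arccos(p₁·p₂) ≈ 0.262 rad (15.0°).
Interpolate at f = 1/2 with slerp weights a = sin((1−f)δ)/sin δ ≈ 0.504, b = sin(fδ)/sin δ ≈ 0.504.
p = a·p₁ + b·p₂ ≈ (0.687, 0.397, -0.609); φ = arcsin(p_z) ≈ -37.50°, λ = atan2(p_y, p_x) ≈ 30.00°.

≈ 37°S, 30°E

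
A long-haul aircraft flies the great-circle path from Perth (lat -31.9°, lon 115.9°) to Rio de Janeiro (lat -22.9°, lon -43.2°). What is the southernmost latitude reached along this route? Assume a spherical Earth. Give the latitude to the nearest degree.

The great circle lies in the plane with unit normal n̂ = (p₁ × p₂)/|p₁ × p₂|.
Here n̂_z ≈ -0.328; the vertex latitude is φ_max = arccos|n̂_z| ≈ 70.9°.
Check via Clairaut: cos φ_max = |cos φ₁| · sin C = cos(31.9°)·sin(157.3°) ≈ 0.328, again giving ≈ 70.9°.

≈ -71°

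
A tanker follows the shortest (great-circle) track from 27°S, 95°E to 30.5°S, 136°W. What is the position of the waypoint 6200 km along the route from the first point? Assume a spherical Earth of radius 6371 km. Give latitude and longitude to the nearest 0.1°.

Write both endpoints as unit vectors p₁, p₂ with components (cos φ cos λ, cos φ sin λ, sin φ).
The central angle between the endpoints is δ = arccos(p₁·p₂) ≈ 1.826 rad (104.6°). The total great-circle distance is δ·R ≈ 1.826 × 6371 ≈ 11635 km, so the target fraction is f = 6200/11635 ≈ 0.533.
Interpolate at f ≈ 0.533 with slerp weights a = sin((1−f)δ)/sin δ ≈ 0.779, b = sin(fδ)/sin δ ≈ 0.854.
p = a·p₁ + b·p₂ ≈ (-0.590, 0.180, -0.787); φ = arcsin(p_z) ≈ -51.92°, λ = atan2(p_y, p_x) ≈ 163.06°.

≈ 51.9°S, 163.1°E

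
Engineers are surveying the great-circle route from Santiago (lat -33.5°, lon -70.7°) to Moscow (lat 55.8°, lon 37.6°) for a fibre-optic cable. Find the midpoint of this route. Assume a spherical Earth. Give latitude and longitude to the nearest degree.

Write both endpoints as unit vectors p₁, p₂ with components (cos φ cos λ, cos φ sin λ, sin φ).
The central angle between the endpoints is δ = arccos(p₁·p₂) ≈ 2.219 rad (127.1°).
Interpolate at f = 1/2 with slerp weights a = sin((1−f)δ)/sin δ ≈ 1.123, b = sin(fδ)/sin δ ≈ 1.123.
p = a·p₁ + b·p₂ ≈ (0.810, -0.499, 0.309); φ = arcsin(p_z) ≈ 18.00°, λ = atan2(p_y, p_x) ≈ -31.63°.

≈ lat 18°, lon -32°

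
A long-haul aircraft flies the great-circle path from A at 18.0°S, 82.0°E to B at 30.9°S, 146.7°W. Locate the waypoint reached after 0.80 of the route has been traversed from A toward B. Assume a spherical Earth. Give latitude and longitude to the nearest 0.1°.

Write both endpoints as unit vectors p₁, p₂ with components (cos φ cos λ, cos φ sin λ, sin φ).
The central angle between the endpoints is δ = arccos(p₁·p₂) ≈ 1.960 rad (112.3°).
Interpolate at f = 0.80 with slerp weights a = sin((1−f)δ)/sin δ ≈ 0.413, b = sin(fδ)/sin δ ≈ 1.081.
p = a·p₁ + b·p₂ ≈ (-0.721, -0.120, -0.683); φ = arcsin(p_z) ≈ -43.06°, λ = atan2(p_y, p_x) ≈ -170.53°.

≈ 43.1°S, 170.5°W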